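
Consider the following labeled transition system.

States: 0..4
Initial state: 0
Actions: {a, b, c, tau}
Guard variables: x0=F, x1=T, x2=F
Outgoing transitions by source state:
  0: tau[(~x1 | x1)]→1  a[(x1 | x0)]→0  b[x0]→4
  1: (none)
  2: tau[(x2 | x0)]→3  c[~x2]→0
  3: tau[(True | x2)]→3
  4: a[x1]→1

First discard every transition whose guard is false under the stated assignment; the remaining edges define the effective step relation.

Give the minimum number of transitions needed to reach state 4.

Answer: UNREACHABLE

Working:
Breadth-first toward 4:
  L0 = {0}
  L1 = {1}
4 never appears.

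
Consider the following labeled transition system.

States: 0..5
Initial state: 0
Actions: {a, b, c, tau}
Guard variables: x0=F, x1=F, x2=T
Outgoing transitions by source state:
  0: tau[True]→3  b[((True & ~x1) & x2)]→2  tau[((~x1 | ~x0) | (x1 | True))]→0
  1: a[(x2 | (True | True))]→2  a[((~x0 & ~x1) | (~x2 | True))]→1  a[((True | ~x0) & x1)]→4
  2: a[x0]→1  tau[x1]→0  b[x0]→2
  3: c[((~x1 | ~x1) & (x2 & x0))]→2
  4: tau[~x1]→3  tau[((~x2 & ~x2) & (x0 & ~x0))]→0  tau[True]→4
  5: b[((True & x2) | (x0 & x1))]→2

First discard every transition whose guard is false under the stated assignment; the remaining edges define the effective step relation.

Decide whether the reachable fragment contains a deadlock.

Answer: DEADLOCK at state 2

Analysis:
R = {0,2,3}
  0: b→2  tau→0  tau→3  [3 out]
  2: ∅  [deadlock]
  3: ∅  [deadlock]
Path to 2: b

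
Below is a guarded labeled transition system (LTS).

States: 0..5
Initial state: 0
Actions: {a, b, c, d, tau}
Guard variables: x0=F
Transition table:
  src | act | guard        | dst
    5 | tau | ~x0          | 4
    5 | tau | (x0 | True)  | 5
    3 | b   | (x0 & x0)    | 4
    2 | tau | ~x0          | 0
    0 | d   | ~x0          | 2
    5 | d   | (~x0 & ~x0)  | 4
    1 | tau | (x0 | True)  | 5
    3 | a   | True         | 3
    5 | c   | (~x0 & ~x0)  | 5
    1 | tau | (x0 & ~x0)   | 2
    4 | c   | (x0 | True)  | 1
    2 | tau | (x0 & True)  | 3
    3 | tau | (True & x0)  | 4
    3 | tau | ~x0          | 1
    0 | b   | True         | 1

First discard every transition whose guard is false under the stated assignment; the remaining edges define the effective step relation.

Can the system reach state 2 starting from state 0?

After dropping false guards: 11 live edges.
Layer 0: {0}
Layer 1: {1,2}  now seen {0,1,2}
Layer 2: {5}  now seen {0,1,2,5}
Layer 3: {4}  now seen {0,1,2,4,5}
Reachable = {0,1,2,4,5}
trace reaching 2: d

Answer: REACHABLE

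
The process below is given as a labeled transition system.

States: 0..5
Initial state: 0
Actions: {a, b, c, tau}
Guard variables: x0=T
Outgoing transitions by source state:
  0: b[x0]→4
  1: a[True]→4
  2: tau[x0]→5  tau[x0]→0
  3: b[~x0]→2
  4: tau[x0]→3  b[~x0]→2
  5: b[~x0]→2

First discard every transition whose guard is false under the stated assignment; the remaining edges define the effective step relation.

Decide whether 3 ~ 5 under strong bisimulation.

Answer: BISIMILAR

Working:
Bisimulation quotient by refinement:
  P[0] = {{0,1,2,3,4,5}}
  P[1] = {{0},{1},{2,4},{3,5}}
  P[2] = {{0},{1},{2},{3,5},{4}}
stable after 3 split(s): 5 block(s)
class of 3: {3,5}; class of 5: {3,5}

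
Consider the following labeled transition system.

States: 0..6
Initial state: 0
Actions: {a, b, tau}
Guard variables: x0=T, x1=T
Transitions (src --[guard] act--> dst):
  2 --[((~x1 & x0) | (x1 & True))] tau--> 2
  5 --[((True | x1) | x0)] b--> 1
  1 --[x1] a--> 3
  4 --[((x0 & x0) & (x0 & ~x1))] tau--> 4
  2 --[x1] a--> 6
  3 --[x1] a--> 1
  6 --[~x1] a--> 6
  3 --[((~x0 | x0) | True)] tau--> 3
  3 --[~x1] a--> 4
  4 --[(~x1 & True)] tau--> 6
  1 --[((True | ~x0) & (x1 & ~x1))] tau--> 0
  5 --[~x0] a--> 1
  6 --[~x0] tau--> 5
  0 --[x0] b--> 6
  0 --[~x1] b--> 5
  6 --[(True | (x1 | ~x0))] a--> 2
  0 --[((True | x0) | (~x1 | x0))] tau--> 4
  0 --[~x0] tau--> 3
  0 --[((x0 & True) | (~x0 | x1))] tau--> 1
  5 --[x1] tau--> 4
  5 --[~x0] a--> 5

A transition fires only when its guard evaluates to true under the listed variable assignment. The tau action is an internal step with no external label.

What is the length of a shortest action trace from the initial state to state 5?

Answer: UNREACHABLE

Working:
BFS to 5:
  depth 0: {0}
  depth 1: {1,4,6}
  depth 2: {2,3}
5 never appears.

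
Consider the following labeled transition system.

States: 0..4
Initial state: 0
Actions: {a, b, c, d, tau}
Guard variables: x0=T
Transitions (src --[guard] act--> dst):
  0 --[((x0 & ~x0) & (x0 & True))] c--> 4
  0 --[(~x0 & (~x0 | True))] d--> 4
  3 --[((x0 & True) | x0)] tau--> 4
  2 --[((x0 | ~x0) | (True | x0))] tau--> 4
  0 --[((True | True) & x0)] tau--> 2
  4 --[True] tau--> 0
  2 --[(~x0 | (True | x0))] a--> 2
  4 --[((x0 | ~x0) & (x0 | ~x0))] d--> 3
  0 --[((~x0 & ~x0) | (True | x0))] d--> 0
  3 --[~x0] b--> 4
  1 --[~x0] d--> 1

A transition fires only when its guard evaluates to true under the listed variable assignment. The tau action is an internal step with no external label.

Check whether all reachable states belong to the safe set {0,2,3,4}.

Answer: INVARIANT HOLDS

Working:
Inv-set: {0,2,3,4}
R = {0,2,3,4}
  0: ✓
  2: ✓
  3: ✓
  4: ✓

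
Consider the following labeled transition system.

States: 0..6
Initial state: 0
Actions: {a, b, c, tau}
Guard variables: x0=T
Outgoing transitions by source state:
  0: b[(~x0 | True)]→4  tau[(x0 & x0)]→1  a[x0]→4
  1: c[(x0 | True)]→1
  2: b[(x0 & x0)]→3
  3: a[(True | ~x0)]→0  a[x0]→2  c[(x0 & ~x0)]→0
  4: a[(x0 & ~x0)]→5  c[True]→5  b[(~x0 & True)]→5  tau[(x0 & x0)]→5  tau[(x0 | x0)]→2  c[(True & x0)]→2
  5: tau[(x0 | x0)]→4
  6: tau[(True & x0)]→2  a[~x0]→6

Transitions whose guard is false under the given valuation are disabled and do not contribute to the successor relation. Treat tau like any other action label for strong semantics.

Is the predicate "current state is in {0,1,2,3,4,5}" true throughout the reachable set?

Answer: INVARIANT HOLDS

Working:
Safe = {0,1,2,3,4,5}
Reachable = {0,1,2,3,4,5}
  0: safe
  1: safe
  2: safe
  3: safe
  4: safe
  5: safe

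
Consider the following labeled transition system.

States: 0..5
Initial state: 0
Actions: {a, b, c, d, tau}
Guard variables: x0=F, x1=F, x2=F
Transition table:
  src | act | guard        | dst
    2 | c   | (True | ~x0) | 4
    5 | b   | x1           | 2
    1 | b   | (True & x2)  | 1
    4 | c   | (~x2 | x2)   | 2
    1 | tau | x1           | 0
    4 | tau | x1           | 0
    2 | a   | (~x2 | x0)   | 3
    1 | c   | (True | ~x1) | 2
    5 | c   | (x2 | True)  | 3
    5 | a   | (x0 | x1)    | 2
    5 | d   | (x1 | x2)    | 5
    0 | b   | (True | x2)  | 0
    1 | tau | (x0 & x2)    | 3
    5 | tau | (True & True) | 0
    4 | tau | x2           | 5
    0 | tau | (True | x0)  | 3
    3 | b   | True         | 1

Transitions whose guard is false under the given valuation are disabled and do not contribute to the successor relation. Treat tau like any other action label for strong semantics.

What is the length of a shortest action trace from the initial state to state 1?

Answer: 2

Analysis:
Layered search for 1:
  depth 0: {0}
  depth 1: {3}
  depth 2: {1}
1 enters at depth 2; path tau·b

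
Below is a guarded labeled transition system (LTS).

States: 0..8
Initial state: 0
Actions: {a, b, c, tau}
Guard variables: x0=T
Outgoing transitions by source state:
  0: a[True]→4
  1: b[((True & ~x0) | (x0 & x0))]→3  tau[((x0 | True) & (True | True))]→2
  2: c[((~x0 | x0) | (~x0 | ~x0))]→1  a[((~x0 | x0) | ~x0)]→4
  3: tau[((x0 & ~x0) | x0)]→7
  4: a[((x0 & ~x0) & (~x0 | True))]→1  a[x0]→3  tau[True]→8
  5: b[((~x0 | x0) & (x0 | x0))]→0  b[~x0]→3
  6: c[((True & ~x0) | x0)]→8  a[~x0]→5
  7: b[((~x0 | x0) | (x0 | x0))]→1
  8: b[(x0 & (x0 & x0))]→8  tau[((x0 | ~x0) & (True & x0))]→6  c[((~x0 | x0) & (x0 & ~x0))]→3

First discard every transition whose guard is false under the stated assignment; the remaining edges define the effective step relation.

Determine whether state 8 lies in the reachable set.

After dropping false guards: 13 live edges.
Layer 0: {0}
Layer 1: {4}  now seen {0,4}
Layer 2: {3,8}  now seen {0,3,4,8}
Layer 3: {6,7}  now seen {0,3,4,6,7,8}
Layer 4: {1}  now seen {0,1,3,4,6,7,8}
Layer 5: {2}  now seen {0,1,2,3,4,6,7,8}
R = {0,1,2,3,4,6,7,8}
witness 8: a·tau

Answer: REACHABLE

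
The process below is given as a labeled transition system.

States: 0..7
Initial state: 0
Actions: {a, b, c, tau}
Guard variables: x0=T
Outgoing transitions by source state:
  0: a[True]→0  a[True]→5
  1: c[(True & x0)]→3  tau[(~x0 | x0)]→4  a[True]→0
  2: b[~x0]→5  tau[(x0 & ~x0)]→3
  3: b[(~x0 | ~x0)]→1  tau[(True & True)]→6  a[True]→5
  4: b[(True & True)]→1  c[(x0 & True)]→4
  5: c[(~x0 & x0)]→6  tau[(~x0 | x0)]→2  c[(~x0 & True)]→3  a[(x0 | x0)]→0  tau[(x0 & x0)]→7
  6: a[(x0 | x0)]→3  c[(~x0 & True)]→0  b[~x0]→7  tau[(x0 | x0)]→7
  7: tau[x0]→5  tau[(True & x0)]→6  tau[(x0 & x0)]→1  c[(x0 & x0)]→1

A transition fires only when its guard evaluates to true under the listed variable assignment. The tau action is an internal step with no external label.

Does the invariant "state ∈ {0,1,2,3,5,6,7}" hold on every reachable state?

Safe = {0,1,2,3,5,6,7}
Reach set: {0,1,2,3,4,5,6,7}
  0: ✓
  1: ✓
  2: ✓
  3: ✓
  4: VIOLATES
  5: ✓
  6: ✓
  7: ✓
reach 4 via a·tau·tau·tau — violates

Answer: INVARIANT VIOLATED at state 4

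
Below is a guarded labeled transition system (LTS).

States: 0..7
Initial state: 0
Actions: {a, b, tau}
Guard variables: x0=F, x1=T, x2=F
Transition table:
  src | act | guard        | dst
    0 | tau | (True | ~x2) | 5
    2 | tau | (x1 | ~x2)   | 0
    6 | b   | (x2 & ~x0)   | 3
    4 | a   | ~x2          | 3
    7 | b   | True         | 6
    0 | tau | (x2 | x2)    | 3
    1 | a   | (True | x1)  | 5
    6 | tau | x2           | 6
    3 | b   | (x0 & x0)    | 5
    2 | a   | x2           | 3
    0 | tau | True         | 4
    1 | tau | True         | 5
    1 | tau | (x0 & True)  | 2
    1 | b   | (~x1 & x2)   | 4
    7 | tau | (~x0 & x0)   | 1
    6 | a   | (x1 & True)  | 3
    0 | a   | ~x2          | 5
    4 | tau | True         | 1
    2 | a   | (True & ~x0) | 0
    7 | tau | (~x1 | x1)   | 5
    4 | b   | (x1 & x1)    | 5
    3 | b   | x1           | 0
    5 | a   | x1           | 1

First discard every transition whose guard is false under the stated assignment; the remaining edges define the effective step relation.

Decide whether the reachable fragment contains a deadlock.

Answer: DEADLOCK-FREE

Analysis:
R = {0,1,3,4,5}
  0: a→5  tau→4  tau→5  [3 out]
  1: a→5  tau→5  [2 out]
  3: b→0  [1 out]
  4: a→3  b→5  tau→1  [3 out]
  5: a→1  [1 out]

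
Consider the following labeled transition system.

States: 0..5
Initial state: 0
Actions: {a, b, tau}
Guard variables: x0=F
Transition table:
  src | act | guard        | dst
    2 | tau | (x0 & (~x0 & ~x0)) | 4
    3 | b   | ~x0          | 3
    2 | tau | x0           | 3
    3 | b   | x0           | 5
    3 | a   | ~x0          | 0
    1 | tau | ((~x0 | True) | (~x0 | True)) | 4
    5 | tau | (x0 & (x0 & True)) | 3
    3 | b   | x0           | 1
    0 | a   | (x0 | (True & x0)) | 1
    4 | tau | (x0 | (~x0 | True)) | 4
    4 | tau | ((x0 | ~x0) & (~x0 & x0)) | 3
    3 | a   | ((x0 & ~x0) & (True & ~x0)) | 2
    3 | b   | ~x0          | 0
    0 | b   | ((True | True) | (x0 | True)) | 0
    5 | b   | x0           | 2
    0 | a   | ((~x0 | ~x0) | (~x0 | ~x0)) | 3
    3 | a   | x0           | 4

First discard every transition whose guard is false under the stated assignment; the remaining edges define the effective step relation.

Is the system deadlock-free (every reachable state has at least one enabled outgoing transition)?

R = {0,3}
  0: a→3  b→0  [deg 2]
  3: a→0  b→0  b→3  [deg 3]

Answer: DEADLOCK-FREE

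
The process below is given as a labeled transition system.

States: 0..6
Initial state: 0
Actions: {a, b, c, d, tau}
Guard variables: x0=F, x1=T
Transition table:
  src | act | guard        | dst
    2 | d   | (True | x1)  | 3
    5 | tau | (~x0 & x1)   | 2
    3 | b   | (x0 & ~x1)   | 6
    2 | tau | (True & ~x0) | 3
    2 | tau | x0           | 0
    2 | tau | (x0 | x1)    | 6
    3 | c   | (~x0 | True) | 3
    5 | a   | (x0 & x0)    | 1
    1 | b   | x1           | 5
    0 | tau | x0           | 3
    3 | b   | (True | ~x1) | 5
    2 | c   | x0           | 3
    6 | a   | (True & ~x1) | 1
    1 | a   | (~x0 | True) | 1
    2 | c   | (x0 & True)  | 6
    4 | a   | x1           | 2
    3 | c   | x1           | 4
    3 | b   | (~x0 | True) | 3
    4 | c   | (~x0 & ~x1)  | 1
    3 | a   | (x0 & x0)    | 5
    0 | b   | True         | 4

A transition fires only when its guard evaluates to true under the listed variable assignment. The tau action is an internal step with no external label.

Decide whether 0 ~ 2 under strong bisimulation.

Answer: NOT BISIMILAR

Analysis:
Refine partition for ~:
  π0 = {{0,1,2,3,4,5,6}}
  π1 = {{0},{1},{2},{3},{4},{5},{6}}
Fixed point at round 2; 7 class(es).
class of 0: {0}; class of 2: {2}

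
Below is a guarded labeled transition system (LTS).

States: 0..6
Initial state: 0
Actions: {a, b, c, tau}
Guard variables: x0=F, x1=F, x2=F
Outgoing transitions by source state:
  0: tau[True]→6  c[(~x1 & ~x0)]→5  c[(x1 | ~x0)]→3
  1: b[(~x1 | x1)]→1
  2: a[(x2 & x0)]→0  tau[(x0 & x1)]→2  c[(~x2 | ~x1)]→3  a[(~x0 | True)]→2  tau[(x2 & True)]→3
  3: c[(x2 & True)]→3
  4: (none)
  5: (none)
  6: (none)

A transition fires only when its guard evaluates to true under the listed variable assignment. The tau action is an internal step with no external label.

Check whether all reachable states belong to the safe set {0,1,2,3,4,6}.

Inv-set: {0,1,2,3,4,6}
Reach set: {0,3,5,6}
  0: ✓
  3: ✓
  5: VIOLATES
  6: ✓
counterexample path to 5: c

Answer: INVARIANT VIOLATED at state 5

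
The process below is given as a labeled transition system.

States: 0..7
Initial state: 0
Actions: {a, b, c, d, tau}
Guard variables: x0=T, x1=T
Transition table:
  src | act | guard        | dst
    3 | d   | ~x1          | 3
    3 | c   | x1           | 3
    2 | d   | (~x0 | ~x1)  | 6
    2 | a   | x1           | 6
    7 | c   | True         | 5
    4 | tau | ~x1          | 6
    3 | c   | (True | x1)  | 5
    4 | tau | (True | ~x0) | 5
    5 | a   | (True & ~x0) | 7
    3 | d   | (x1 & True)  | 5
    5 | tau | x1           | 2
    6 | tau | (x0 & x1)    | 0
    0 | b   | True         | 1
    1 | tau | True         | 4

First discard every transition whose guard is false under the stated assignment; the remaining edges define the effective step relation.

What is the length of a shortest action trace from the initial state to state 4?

BFS to 4:
  L0 = {0}
  L1 = {1}
  L2 = {4}
first hit 4 at d=2 via b·tau

Answer: 2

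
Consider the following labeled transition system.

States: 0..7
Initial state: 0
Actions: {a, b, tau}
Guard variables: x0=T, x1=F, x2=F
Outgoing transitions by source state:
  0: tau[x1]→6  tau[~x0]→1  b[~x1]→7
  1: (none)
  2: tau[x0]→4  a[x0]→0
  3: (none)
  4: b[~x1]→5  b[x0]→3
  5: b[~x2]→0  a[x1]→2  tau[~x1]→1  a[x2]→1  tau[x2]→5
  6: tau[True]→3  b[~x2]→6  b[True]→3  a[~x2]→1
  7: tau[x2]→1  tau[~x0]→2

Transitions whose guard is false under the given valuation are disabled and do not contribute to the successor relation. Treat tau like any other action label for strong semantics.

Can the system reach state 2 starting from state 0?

After dropping false guards: 11 live edges.
depth 0: {0}
depth 1: {7}  total {0,7}
Reach set: {0,7}

Answer: UNREACHABLE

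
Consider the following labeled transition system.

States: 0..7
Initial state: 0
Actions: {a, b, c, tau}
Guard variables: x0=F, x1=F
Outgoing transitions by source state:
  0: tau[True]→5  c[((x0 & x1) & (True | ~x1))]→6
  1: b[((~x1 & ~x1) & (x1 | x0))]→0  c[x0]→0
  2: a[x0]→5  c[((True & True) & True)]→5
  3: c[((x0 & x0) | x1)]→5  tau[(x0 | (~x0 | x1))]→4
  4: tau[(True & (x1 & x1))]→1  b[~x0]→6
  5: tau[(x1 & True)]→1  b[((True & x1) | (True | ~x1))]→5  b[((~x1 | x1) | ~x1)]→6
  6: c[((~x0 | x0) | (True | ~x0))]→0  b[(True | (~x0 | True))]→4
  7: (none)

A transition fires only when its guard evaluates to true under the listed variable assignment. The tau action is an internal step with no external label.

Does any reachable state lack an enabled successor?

Answer: DEADLOCK-FREE

Trace:
Reachable = {0,4,5,6}
  0: tau→5  [deg 1]
  4: b→6  [deg 1]
  5: b→5  b→6  [deg 2]
  6: b→4  c→0  [deg 2]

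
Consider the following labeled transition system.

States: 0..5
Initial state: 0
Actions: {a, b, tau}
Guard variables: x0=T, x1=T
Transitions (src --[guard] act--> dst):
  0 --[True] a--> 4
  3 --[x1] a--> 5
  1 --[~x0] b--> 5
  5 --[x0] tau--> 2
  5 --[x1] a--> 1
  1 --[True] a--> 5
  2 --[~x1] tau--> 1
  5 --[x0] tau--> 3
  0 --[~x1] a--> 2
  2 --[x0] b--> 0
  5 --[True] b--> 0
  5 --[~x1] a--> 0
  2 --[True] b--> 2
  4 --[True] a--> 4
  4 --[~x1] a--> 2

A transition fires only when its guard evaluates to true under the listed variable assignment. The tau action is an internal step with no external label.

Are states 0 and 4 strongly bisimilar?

Refine partition for ~:
  P[0] = {{0,1,2,3,4,5}}
  P[1] = {{0,1,3,4},{2},{5}}
  P[2] = {{0,4},{1,3},{2},{5}}
Fixed point at round 3; 4 class(es).
0∈{0,4}, 4∈{0,4}

Answer: BISIMILAR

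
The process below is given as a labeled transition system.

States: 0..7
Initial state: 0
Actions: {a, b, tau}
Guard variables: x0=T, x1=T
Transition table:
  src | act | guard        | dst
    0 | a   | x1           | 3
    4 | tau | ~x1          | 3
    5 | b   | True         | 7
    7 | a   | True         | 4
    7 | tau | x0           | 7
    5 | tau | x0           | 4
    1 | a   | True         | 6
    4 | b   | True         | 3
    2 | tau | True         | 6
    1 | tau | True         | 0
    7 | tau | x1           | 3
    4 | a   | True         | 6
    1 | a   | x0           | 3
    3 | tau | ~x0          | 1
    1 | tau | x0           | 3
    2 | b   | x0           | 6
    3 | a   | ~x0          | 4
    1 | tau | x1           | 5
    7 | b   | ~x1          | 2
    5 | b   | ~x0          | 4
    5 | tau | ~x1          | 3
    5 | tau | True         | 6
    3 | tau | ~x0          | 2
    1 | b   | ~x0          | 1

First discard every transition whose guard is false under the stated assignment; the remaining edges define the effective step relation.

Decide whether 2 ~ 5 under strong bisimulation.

Refine partition for ~:
  P[0] = {{0,1,2,3,4,5,6,7}}
  P[1] = {{0},{1,7},{2,5},{3,6},{4}}
  P[2] = {{0},{1},{2},{3,6},{4},{5},{7}}
Fixed point at round 3; 7 class(es).
2∈{2}, 5∈{5}

Answer: NOT BISIMILAR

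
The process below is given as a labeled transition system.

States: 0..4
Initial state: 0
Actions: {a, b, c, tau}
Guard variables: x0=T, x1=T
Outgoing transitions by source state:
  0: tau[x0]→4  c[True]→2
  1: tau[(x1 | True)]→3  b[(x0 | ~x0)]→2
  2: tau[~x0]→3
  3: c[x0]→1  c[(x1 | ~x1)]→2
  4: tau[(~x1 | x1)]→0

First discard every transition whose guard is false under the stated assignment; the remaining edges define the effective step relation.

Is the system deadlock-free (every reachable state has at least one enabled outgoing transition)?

Answer: DEADLOCK at state 2

Trace:
Reach set: {0,2,4}
  0: c→2  tau→4  [2 out]
  2: ∅  [deadlock]
  4: tau→0  [1 out]
Path to 2: c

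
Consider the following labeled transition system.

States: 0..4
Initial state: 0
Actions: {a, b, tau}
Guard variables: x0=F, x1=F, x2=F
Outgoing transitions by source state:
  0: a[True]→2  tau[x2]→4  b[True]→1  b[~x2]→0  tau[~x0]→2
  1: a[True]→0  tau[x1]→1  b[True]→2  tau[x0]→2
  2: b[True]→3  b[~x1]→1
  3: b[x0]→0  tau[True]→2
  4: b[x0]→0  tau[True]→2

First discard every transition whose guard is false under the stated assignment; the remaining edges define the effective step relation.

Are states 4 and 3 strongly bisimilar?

Answer: BISIMILAR

Analysis:
Compute ~ classes (split until stable):
  π0 = {{0,1,2,3,4}}
  π1 = {{0},{1},{2},{3,4}}
4 equivalence class(es) (converged in 2)
[4]={3,4}  [3]={3,4}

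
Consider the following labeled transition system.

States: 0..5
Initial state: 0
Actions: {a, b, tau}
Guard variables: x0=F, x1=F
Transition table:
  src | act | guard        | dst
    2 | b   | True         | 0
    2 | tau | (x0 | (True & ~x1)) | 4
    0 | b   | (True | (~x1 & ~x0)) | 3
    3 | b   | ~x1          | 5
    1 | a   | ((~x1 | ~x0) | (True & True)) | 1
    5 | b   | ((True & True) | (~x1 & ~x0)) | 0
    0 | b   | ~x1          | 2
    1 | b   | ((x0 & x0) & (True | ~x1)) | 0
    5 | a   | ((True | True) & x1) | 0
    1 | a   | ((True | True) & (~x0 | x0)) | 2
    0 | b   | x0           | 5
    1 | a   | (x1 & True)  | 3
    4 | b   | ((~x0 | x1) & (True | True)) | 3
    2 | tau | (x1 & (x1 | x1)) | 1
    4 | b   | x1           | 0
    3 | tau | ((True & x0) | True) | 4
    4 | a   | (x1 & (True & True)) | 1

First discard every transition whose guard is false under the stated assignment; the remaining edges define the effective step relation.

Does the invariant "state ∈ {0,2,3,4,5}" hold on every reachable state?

Answer: INVARIANT HOLDS

Trace:
Allowed set {0,2,3,4,5}
Reachable = {0,2,3,4,5}
  0: ✓
  2: ✓
  3: ✓
  4: ✓
  5: ✓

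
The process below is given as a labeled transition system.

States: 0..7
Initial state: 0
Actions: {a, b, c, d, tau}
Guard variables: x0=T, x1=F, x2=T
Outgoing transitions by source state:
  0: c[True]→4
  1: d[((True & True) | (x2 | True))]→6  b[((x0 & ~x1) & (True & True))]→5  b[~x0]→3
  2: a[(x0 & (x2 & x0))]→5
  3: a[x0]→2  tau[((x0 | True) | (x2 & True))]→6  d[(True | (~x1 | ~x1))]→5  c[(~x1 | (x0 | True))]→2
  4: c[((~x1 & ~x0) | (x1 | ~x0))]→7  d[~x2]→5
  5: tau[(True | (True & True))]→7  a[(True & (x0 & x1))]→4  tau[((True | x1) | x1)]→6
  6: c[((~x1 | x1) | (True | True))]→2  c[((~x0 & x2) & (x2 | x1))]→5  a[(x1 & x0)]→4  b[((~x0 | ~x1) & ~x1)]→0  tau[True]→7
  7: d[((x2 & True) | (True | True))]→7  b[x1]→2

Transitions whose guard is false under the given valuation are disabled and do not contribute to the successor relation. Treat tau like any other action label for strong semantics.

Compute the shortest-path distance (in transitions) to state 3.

Breadth-first toward 3:
  depth 0: {0}
  depth 1: {4}
3 never appears.

Answer: UNREACHABLE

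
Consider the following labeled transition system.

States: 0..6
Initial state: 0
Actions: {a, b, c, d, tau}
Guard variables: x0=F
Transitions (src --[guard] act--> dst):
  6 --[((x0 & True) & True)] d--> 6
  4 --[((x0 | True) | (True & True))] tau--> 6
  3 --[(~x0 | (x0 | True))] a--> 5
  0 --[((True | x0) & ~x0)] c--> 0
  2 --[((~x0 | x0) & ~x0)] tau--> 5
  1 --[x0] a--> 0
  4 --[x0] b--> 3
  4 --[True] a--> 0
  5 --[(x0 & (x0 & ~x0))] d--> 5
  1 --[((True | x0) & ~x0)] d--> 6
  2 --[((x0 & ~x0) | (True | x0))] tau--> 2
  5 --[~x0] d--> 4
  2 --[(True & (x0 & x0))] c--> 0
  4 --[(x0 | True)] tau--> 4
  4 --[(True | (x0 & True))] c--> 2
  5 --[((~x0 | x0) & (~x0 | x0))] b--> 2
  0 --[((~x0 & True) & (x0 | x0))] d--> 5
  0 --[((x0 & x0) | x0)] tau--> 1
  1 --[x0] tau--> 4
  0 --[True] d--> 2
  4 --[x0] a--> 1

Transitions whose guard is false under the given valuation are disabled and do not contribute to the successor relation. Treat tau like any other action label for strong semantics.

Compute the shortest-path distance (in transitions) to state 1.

Layered search for 1:
  L0 = {0}
  L1 = {2}
  L2 = {5}
  L3 = {4}
  L4 = {6}
1 never appears.

Answer: UNREACHABLE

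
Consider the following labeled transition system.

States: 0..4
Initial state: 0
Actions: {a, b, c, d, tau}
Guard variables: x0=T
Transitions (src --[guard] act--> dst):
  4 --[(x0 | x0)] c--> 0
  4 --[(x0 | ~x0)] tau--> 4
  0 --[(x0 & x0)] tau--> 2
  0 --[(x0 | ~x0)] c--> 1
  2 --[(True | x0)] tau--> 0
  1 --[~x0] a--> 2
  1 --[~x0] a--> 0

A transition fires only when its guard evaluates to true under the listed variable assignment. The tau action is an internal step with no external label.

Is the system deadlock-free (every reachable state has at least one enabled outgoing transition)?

Reachable = {0,1,2}
  0: c→1  tau→2  [2 exit(s)]
  1: ∅  [no exit]
  2: tau→0  [1 exit(s)]
witness 1: c

Answer: DEADLOCK at state 1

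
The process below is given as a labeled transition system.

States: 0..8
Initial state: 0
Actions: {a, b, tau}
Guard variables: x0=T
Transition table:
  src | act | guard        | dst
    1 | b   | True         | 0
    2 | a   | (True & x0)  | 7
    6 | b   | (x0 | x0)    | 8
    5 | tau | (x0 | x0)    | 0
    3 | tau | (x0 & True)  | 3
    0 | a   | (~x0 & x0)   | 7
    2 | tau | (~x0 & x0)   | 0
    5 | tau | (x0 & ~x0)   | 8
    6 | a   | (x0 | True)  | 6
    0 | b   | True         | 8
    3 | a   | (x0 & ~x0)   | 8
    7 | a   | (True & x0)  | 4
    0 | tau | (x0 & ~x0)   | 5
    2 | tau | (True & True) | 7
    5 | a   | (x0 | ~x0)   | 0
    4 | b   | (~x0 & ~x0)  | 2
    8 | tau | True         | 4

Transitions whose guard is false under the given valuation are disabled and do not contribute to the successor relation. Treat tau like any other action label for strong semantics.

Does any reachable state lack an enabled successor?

Answer: DEADLOCK at state 4

Working:
Reachable = {0,4,8}
  0: b→8  [1 exit(s)]
  4: ∅  [STUCK]
  8: tau→4  [1 exit(s)]
trace reaching 4: b·tau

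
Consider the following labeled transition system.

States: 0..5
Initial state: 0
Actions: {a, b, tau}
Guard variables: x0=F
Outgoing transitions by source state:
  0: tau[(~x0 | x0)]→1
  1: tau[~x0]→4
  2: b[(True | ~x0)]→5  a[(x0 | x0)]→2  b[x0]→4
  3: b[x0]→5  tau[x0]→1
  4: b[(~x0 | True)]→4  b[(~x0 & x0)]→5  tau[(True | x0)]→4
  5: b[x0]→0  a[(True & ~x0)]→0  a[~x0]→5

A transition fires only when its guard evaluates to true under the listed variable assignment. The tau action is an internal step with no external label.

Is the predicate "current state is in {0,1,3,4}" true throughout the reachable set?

Safe = {0,1,3,4}
R = {0,1,4}
  0: ✓
  1: ✓
  4: ✓

Answer: INVARIANT HOLDS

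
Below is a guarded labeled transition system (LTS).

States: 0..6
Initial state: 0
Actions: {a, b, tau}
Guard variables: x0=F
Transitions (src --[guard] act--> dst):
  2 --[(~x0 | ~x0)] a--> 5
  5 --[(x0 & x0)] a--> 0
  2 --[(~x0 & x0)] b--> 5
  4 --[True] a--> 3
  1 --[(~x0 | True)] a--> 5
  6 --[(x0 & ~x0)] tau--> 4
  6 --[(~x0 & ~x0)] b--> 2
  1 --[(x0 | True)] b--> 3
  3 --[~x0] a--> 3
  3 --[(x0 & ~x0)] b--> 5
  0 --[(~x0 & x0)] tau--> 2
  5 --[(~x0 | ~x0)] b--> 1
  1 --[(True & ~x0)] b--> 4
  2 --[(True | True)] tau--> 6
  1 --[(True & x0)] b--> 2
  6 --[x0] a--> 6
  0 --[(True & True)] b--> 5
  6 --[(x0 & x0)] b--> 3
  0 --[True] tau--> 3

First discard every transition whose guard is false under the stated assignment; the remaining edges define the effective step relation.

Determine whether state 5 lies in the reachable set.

Answer: REACHABLE

Trace:
Guard filter leaves 11 enabled edge(s).
depth 0: {0}
depth 1: {3,5}  cumulative {0,3,5}
depth 2: {1}  cumulative {0,1,3,5}
depth 3: {4}  cumulative {0,1,3,4,5}
Reachable = {0,1,3,4,5}
Path to 5: b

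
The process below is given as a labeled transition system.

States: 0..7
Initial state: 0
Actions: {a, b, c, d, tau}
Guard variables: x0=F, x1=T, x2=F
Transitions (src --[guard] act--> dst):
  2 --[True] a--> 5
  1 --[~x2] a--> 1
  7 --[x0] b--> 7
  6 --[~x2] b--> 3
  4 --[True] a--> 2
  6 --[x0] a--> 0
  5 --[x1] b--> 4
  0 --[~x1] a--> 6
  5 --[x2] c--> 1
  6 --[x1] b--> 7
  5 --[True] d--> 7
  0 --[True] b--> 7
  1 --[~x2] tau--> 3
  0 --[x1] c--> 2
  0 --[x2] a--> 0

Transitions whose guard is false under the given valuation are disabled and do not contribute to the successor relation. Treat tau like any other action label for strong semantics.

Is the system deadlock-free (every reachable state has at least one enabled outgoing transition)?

R = {0,2,4,5,7}
  0: b→7  c→2  [2 exit(s)]
  2: a→5  [1 exit(s)]
  4: a→2  [1 exit(s)]
  5: b→4  d→7  [2 exit(s)]
  7: ∅  [no exit]
witness 7: b

Answer: DEADLOCK at state 7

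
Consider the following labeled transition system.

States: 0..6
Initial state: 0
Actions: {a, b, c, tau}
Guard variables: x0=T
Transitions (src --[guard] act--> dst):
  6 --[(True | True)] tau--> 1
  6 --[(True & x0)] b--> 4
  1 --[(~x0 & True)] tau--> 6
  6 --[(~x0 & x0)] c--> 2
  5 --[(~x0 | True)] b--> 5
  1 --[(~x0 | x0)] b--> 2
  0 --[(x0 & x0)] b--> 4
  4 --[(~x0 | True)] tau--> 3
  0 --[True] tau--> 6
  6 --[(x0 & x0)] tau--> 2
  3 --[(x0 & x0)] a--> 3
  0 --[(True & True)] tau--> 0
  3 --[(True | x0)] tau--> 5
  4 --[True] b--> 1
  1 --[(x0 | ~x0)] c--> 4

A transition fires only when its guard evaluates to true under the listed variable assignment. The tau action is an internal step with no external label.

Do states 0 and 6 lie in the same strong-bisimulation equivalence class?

Compute ~ classes (split until stable):
  round 0: {{0,1,2,3,4,5,6}}
  round 1: {{0,4,6},{1},{2},{3},{5}}
  round 2: {{0},{1},{2},{3},{4},{5},{6}}
stable after 3 split(s): 7 block(s)
class of 0: {0}; class of 6: {6}

Answer: NOT BISIMILAR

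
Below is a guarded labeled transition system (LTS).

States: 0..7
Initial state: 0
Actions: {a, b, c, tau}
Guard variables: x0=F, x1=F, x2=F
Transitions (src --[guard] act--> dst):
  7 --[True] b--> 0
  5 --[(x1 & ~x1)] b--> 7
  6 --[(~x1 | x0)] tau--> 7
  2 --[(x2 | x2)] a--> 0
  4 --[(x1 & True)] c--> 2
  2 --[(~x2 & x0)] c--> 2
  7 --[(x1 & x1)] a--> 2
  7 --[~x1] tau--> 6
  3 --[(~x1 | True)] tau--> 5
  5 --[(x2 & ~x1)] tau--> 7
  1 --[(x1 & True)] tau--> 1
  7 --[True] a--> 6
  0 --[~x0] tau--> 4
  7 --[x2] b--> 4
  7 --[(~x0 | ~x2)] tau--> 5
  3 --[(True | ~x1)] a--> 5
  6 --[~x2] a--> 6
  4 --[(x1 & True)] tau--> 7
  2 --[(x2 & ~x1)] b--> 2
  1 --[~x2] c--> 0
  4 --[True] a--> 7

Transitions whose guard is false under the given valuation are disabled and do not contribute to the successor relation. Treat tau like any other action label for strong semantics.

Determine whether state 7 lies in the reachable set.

After dropping false guards: 11 live edges.
depth 0: {0}
depth 1: {4}  now seen {0,4}
depth 2: {7}  now seen {0,4,7}
depth 3: {5,6}  now seen {0,4,5,6,7}
Reach set: {0,4,5,6,7}
trace reaching 7: tau·a

Answer: REACHABLE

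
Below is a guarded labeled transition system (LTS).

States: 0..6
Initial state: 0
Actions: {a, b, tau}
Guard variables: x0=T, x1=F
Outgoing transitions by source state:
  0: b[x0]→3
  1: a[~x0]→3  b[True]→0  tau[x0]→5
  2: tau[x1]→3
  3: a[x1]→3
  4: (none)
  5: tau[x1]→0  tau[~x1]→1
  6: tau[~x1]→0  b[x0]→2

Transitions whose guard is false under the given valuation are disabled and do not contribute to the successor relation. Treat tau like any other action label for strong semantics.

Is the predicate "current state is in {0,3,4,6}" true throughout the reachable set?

Answer: INVARIANT HOLDS

Trace:
Safe = {0,3,4,6}
Reachable = {0,3}
  0: ✓
  3: ✓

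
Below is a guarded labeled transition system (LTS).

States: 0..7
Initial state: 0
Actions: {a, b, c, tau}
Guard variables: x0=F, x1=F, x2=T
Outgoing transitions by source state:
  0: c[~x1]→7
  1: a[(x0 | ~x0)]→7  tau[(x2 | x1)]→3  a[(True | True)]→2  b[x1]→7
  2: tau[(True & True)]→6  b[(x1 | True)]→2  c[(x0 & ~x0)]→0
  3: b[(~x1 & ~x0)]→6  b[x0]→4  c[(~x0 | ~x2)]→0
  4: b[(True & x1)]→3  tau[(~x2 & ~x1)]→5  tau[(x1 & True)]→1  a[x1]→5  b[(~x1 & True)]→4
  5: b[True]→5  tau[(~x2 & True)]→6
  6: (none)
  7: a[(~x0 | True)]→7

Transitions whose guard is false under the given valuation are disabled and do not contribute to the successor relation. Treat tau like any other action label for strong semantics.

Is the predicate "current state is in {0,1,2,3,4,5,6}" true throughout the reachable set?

Safe = {0,1,2,3,4,5,6}
R = {0,7}
  0: safe
  7: VIOLATES
reach 7 via c — violates

Answer: INVARIANT VIOLATED at state 7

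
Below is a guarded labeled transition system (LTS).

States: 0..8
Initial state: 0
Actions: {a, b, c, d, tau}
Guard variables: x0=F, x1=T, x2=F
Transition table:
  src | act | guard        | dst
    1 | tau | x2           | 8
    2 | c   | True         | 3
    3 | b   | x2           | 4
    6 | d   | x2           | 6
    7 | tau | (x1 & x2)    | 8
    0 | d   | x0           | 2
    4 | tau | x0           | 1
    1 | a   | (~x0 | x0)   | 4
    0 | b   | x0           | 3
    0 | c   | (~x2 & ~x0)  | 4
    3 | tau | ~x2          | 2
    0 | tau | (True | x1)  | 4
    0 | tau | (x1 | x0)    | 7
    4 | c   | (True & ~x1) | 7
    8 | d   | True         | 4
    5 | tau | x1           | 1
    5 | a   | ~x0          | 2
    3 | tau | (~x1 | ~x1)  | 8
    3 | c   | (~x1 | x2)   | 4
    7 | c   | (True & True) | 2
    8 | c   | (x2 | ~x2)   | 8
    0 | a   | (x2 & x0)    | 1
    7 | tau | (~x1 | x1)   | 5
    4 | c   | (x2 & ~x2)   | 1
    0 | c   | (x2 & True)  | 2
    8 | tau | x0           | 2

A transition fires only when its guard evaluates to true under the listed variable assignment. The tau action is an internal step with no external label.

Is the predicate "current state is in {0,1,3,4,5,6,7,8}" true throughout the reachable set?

Allowed set {0,1,3,4,5,6,7,8}
R = {0,1,2,3,4,5,7}
  0: ✓
  1: ✓
  2: ✗ unsafe
  3: ✓
  4: ✓
  5: ✓
  7: ✓
counterexample path to 2: tau·c

Answer: INVARIANT VIOLATED at state 2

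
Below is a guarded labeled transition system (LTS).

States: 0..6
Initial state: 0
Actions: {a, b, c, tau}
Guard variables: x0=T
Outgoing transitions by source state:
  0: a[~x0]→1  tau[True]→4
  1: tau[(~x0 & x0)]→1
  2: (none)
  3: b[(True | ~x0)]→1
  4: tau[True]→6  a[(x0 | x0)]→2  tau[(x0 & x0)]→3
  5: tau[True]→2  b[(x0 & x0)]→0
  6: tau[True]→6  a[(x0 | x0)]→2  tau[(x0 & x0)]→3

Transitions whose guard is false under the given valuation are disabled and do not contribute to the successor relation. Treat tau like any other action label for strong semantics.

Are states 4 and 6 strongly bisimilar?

Bisimulation quotient by refinement:
  round 0: {{0,1,2,3,4,5,6}}
  round 1: {{0},{1,2},{3},{4,6},{5}}
5 equivalence class(es) (converged in 2)
class of 4: {4,6}; class of 6: {4,6}

Answer: BISIMILAR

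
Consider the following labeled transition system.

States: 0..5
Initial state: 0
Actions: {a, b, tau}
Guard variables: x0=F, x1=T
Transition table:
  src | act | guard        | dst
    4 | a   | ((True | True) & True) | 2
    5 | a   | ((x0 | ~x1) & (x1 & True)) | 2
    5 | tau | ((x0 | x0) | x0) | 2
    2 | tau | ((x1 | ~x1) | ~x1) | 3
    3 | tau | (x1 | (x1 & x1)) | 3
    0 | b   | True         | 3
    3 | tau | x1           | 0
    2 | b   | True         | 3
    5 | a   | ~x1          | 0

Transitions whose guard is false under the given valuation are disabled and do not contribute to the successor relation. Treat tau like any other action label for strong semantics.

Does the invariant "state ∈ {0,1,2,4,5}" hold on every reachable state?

Answer: INVARIANT VIOLATED at state 3

Working:
Inv-set: {0,1,2,4,5}
Reachable = {0,3}
  0: safe
  3: VIOLATES
reach 3 via b — violates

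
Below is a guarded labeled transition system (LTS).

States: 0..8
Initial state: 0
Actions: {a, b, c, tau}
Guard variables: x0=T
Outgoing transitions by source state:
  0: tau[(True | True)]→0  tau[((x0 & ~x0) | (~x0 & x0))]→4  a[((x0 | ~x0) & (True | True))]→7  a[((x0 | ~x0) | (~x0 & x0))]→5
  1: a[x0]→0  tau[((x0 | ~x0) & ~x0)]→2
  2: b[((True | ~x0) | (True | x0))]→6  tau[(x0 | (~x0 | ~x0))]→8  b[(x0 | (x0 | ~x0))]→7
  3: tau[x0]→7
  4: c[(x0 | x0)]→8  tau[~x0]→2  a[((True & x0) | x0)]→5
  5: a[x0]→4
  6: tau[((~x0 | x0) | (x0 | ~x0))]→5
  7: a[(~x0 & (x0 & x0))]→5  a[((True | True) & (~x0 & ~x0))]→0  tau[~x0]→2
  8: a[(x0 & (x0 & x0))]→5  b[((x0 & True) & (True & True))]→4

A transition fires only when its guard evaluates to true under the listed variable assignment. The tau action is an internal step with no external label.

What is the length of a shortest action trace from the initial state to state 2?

Answer: UNREACHABLE

Trace:
Breadth-first toward 2:
  depth 0: {0}
  depth 1: {5,7}
  depth 2: {4}
  depth 3: {8}
2 never appears.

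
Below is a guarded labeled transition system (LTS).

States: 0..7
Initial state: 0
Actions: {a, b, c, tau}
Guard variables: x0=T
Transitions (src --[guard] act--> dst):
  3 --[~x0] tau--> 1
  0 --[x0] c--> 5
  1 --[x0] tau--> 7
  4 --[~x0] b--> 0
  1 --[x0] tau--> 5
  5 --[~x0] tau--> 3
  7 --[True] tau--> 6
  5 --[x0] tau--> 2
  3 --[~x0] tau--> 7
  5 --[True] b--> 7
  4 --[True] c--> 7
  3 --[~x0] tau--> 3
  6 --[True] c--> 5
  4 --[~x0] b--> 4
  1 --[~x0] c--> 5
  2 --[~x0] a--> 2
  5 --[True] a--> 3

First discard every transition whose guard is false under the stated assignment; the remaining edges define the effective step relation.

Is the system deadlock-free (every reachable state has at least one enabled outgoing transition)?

Answer: DEADLOCK at state 2

Working:
Reachable = {0,2,3,5,6,7}
  0: c→5  [1 exit(s)]
  2: ∅  [STUCK]
  3: ∅  [STUCK]
  5: a→3  b→7  tau→2  [3 exit(s)]
  6: c→5  [1 exit(s)]
  7: tau→6  [1 exit(s)]
witness 2: c·tau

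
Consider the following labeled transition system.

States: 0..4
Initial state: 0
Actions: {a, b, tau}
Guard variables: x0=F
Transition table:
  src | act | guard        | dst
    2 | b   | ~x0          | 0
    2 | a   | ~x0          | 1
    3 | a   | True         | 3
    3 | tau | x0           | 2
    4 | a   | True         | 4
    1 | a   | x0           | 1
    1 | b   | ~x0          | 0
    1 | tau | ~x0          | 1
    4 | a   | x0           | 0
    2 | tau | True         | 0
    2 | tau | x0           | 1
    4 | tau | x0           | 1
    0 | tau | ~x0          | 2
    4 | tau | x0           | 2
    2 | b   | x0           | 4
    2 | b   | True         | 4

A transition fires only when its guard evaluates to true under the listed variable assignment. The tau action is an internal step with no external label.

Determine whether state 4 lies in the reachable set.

Answer: REACHABLE

Trace:
After dropping false guards: 9 live edges.
depth 0: {0}
depth 1: {2}  now seen {0,2}
depth 2: {1,4}  now seen {0,1,2,4}
R = {0,1,2,4}
Path to 4: tau·b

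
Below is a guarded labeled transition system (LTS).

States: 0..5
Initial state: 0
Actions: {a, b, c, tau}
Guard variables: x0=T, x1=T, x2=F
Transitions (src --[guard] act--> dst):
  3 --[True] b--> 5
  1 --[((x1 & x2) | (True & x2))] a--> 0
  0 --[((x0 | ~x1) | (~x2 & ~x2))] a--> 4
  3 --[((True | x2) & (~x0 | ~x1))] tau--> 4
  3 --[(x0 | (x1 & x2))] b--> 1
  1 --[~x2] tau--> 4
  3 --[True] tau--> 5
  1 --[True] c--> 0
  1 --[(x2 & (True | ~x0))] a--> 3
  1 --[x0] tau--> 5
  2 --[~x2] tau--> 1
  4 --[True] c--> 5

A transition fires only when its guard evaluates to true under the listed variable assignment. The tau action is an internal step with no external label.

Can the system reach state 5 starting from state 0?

Answer: REACHABLE

Trace:
After dropping false guards: 9 live edges.
L0 = {0}
L1 = {4}  now seen {0,4}
L2 = {5}  now seen {0,4,5}
Reach set: {0,4,5}
trace reaching 5: a·c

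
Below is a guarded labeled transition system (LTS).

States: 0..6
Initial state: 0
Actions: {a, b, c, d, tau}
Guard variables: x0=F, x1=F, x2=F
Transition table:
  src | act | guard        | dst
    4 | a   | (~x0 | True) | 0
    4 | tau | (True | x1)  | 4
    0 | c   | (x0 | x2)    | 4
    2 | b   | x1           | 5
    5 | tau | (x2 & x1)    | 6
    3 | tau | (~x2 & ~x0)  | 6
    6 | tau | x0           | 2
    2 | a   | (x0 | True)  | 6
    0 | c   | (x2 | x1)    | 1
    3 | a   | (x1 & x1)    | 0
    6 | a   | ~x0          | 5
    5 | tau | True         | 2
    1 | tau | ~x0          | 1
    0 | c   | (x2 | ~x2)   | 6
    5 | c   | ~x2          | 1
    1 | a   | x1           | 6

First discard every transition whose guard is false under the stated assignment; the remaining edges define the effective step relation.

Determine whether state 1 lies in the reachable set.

Guard filter leaves 9 enabled edge(s).
depth 0: {0}
depth 1: {6}  cumulative {0,6}
depth 2: {5}  cumulative {0,5,6}
depth 3: {1,2}  cumulative {0,1,2,5,6}
R = {0,1,2,5,6}
trace reaching 1: c·a·c

Answer: REACHABLE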